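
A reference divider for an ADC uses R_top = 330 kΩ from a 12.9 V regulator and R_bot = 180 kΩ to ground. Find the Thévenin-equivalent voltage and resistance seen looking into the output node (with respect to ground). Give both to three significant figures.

V_th is the open-circuit tap voltage: 12.9 × 180/(330 + 180) = 4.55 V.
With the supply zeroed, R_top and R_bot appear in parallel from the tap: R_th = R_top‖R_bot = (330 × 180)/510.0 = 116 kΩ.

V_th = 4.55 V, R_th = 116 kΩ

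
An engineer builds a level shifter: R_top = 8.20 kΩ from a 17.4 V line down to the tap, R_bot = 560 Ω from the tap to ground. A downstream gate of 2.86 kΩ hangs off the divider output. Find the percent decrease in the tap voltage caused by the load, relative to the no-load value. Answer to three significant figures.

The divider's output (Thévenin) resistance is R_top‖R_bot = 524.2 Ω.
Fractional drop under load = R_th/(R_th + R_L) = 524.2 / (524.2 + 2860) = 0.1549.
So the output falls by 15.5 %.

15.5 %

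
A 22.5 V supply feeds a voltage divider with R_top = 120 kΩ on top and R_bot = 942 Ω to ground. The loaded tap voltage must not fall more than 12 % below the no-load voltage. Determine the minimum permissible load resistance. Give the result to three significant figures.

R_L(min) ≈ 6.85 kΩ

Output resistance R_th = R_top‖R_bot = (120000 × 942)/120900 = 934.7 Ω.
The fractional drop is R_th/(R_th + R_L); requiring this ≤ 0.120 gives R_L ≥ R_th(1/0.120 − 1) = 934.7 × 7.333 = 6.85 kΩ.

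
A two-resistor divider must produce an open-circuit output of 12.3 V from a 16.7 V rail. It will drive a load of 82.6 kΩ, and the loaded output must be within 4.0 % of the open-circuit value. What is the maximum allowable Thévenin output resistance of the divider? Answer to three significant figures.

R_th ≤ 3.44 kΩ

Loading drop = R_th/(R_th + R_L) ≤ 0.0400, so R_th ≤ R_L · ε/(1−ε) = 82.6 kΩ × 0.0400/0.9600 = 3.44 kΩ.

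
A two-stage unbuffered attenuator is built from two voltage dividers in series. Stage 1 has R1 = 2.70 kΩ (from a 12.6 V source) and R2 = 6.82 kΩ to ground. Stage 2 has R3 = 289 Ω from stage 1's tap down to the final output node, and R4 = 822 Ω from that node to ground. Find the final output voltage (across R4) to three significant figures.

Stage 2 presents R3+R4 = 1111 Ω as a load on stage 1's tap.
Stage 1's lower leg becomes R2‖(R3+R4) = 955.4 Ω, so V_mid = 12.6 × 955.4/3655 = 3.293 V.
Stage 2 is itself unloaded: V_out = V_mid × R4/(R3+R4) = 3.293 × 822/1111 = 2.44 V.

V_out ≈ 2.44 V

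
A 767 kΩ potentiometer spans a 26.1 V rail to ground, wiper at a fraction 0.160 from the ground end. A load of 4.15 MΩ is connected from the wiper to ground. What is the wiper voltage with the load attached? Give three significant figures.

The wiper splits the pot into (1−α)R = 644.3 kΩ above and αR = 122.7 kΩ below.
Lower section ‖ load = 119.2 kΩ.
V_wiper = 26.1 × 119.2/(644.3 + 119.2) = 4.07 V.

V ≈ 4.07 V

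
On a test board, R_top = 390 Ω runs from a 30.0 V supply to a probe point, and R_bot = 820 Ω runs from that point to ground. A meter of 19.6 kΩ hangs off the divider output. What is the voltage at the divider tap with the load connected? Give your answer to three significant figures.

The load sits in parallel with R_bot: R_bot‖R_L = (820 × 19600) / (820 + 19600) = 787.1 Ω.
V_out = 30.0 × 787.1 / (390 + 787.1) = 30.0 × 787.1/1177 = 20.1 V.

V_out ≈ 20.1 V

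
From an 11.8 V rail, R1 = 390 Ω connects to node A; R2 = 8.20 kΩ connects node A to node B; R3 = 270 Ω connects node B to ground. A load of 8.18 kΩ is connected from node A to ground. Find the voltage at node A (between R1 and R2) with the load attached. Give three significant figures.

Below node A the series string R2+R3 = 8470 Ω sits in parallel with the 8180 Ω load: 4161 Ω.
V_A = 11.8 × 4161/(390 + 4161) = 10.8 V.

V ≈ 10.8 V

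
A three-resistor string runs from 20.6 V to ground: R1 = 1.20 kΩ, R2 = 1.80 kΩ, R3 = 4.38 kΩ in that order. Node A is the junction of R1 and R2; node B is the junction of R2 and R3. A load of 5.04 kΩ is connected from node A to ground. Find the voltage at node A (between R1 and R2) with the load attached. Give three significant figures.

V ≈ 14.4 V

Below node A the series string R2+R3 = 6.180 kΩ sits in parallel with the 5.04 kΩ load: 2.776 kΩ.
V_A = 20.6 × 2.776/(1.20 + 2.776) = 14.4 V.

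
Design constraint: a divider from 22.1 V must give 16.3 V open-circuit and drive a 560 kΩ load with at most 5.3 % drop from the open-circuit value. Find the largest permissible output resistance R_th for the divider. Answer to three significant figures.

R_th ≤ 31.3 kΩ

Loading drop = R_th/(R_th + R_L) ≤ 0.0530, so R_th ≤ R_L · ε/(1−ε) = 560 kΩ × 0.0530/0.9470 = 31.3 kΩ.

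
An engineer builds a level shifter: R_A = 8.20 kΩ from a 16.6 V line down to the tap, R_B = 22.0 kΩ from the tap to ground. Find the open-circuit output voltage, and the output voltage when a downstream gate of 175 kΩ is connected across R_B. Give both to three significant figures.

Open-circuit: V = 16.6 × 22.0/(8.20 + 22.0) = 12.1 V.
With the load, R_B becomes R_B‖R_L = 19.54 kΩ, so V = 16.6 × 19.54/27.74 = 11.7 V.

Unloaded: 12.1 V; loaded: 11.7 V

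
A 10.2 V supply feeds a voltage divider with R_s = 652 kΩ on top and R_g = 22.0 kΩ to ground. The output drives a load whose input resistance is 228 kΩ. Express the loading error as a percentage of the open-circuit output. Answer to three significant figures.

The divider's output (Thévenin) resistance is R_s‖R_g = 21.28 kΩ.
Fractional drop under load = R_th/(R_th + R_L) = 21.28 / (21.28 + 228) = 0.08537.
So the output falls by 8.54 %.

8.54 %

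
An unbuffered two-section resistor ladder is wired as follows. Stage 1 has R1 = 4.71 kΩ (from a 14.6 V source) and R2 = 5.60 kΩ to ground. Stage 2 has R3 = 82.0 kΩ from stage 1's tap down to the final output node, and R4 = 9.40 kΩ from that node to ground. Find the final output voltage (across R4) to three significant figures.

V_out ≈ 0.793 V

Stage 2 presents R3+R4 = 91.40 kΩ as a load on stage 1's tap.
Stage 1's lower leg becomes R2‖(R3+R4) = 5.277 kΩ, so V_mid = 14.6 × 5.277/9.987 = 7.714 V.
Stage 2 is itself unloaded: V_out = V_mid × R4/(R3+R4) = 7.714 × 9.40/91.40 = 0.793 V.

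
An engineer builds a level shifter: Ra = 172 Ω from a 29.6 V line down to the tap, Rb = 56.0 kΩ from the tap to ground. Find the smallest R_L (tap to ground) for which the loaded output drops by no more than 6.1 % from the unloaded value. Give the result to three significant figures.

R_L(min) ≈ 2.64 kΩ

Output resistance R_th = Ra‖Rb = (172 × 56000)/56170 = 171.5 Ω.
The fractional drop is R_th/(R_th + R_L); requiring this ≤ 0.0610 gives R_L ≥ R_th(1/0.0610 − 1) = 171.5 × 15.39 = 2.64 kΩ.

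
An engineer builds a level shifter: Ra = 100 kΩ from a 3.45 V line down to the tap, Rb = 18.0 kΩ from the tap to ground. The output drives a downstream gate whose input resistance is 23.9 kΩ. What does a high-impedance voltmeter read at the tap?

V_out ≈ 0.321 V

The load sits in parallel with Rb: Rb‖R_L = (18.0 × 23.9) / (18.0 + 23.9) = 10.27 kΩ.
V_out = 3.45 × 10.27 / (100 + 10.27) = 3.45 × 10.27/110.3 = 0.321 V.
(Unloaded it would have been 0.526 V.)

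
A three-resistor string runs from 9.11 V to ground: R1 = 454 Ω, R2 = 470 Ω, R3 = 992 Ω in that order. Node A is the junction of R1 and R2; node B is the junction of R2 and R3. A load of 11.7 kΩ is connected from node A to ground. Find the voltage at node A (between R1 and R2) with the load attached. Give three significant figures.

Below node A the series string R2+R3 = 1462 Ω sits in parallel with the 11700 Ω load: 1300 Ω.
V_A = 9.11 × 1300/(454 + 1300) = 6.75 V.

V ≈ 6.75 V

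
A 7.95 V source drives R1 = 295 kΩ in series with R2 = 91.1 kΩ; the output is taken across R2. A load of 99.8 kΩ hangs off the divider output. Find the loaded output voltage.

V_out ≈ 1.11 V

The load sits in parallel with R2: R2‖R_L = (91.1 × 99.8) / (91.1 + 99.8) = 47.63 kΩ.
V_out = 7.95 × 47.63 / (295 + 47.63) = 7.95 × 47.63/342.6 = 1.11 V.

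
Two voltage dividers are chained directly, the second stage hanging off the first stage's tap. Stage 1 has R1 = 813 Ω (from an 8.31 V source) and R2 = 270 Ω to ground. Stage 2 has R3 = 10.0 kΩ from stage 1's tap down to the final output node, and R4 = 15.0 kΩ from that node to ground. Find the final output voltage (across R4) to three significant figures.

V_out ≈ 1.23 V

Stage 2 presents R3+R4 = 25000 Ω as a load on stage 1's tap.
Stage 1's lower leg becomes R2‖(R3+R4) = 267.1 Ω, so V_mid = 8.31 × 267.1/1080 = 2.055 V.
Stage 2 is itself unloaded: V_out = V_mid × R4/(R3+R4) = 2.055 × 15000/25000 = 1.23 V.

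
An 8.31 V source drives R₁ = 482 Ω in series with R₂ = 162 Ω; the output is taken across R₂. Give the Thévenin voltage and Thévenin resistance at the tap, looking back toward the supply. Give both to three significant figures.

V_th is the open-circuit tap voltage: 8.31 × 162/(482 + 162) = 2.09 V.
With the supply zeroed, R₁ and R₂ appear in parallel from the tap: R_th = R₁‖R₂ = (482 × 162)/644.0 = 121 Ω.

V_th = 2.09 V, R_th = 121 Ω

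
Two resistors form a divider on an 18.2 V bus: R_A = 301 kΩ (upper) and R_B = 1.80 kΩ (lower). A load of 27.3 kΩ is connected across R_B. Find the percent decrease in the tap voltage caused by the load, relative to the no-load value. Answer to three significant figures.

6.15 %

The divider's output (Thévenin) resistance is R_A‖R_B = 1.789 kΩ.
Fractional drop under load = R_th/(R_th + R_L) = 1.789 / (1.789 + 27.3) = 0.06151.
So the output falls by 6.15 %.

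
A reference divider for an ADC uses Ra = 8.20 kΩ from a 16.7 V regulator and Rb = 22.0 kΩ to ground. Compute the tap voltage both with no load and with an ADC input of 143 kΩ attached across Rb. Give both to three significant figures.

Open-circuit: V = 16.7 × 22.0/(8.20 + 22.0) = 12.2 V.
With the load, Rb becomes Rb‖R_L = 19.07 kΩ, so V = 16.7 × 19.07/27.27 = 11.7 V.

Unloaded: 12.2 V; loaded: 11.7 V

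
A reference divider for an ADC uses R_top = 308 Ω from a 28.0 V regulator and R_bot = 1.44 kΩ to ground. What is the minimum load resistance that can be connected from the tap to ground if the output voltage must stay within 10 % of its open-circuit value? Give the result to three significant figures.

Output resistance R_th = R_top‖R_bot = (308 × 1440)/1748 = 253.7 Ω.
The fractional drop is R_th/(R_th + R_L); requiring this ≤ 0.100 gives R_L ≥ R_th(1/0.100 − 1) = 253.7 × 9.000 = 2.28 kΩ.

R_L(min) ≈ 2.28 kΩ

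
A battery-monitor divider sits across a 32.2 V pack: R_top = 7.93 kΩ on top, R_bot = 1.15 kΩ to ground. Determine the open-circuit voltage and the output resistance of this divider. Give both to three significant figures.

V_th is the open-circuit tap voltage: 32.2 × 1.15/(7.93 + 1.15) = 4.08 V.
With the supply zeroed, R_top and R_bot appear in parallel from the tap: R_th = R_top‖R_bot = (7.93 × 1.15)/9.080 = 1.00 kΩ.

V_th = 4.08 V, R_th = 1.00 kΩ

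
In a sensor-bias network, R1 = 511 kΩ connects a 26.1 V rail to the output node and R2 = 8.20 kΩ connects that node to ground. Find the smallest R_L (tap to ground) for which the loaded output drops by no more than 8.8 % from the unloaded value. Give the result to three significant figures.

R_L(min) ≈ 83.6 kΩ

Output resistance R_th = R1‖R2 = (511 × 8.20)/519.2 = 8.070 kΩ.
The fractional drop is R_th/(R_th + R_L); requiring this ≤ 0.0880 gives R_L ≥ R_th(1/0.0880 − 1) = 8.070 × 10.36 = 83.6 kΩ.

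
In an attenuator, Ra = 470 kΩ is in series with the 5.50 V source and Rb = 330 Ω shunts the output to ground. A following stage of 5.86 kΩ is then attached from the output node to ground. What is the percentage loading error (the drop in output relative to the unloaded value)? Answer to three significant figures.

The divider's output (Thévenin) resistance is Ra‖Rb = 329.8 Ω.
Fractional drop under load = R_th/(R_th + R_L) = 329.8 / (329.8 + 5860) = 0.05328.
So the output falls by 5.33 %.

5.33 %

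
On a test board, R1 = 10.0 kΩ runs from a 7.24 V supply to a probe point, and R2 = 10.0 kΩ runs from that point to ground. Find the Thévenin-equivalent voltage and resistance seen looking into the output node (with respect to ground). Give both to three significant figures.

V_th = 3.62 V, R_th = 5.00 kΩ

V_th is the open-circuit tap voltage: 7.24 × 10.0/(10.0 + 10.0) = 3.62 V.
With the supply zeroed, R1 and R2 appear in parallel from the tap: R_th = R1‖R2 = (10.0 × 10.0)/20.00 = 5.00 kΩ.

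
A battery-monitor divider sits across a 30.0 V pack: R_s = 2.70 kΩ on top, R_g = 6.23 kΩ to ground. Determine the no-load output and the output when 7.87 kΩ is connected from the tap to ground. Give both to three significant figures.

Unloaded: 20.9 V; loaded: 16.9 V

Open-circuit: V = 30.0 × 6.23/(2.70 + 6.23) = 20.9 V.
With the load, R_g becomes R_g‖R_L = 3.477 kΩ, so V = 30.0 × 3.477/6.177 = 16.9 V.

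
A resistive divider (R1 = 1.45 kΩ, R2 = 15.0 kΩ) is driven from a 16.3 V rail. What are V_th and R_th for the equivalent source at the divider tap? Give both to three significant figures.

V_th = 14.9 V, R_th = 1.32 kΩ

V_th is the open-circuit tap voltage: 16.3 × 15.0/(1.45 + 15.0) = 14.9 V.
With the supply zeroed, R1 and R2 appear in parallel from the tap: R_th = R1‖R2 = (1.45 × 15.0)/16.45 = 1.32 kΩ.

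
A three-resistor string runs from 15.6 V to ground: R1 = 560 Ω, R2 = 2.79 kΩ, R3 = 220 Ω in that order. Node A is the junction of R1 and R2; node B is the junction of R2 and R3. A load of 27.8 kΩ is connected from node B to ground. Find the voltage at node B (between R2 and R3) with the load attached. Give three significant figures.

V ≈ 0.954 V

At node B, R3 is in parallel with the load: R3‖R_L = 218.3 Ω.
Below node A the resistance is R2 + (R3‖R_L) = 3008 Ω, so V_A = 15.6 × 3008/3568 = 13.15 V.
Then V_B = V_A × (R3‖R_L)/(R2 + R3‖R_L) = 13.15 × 218.3/3008 = 0.954 V.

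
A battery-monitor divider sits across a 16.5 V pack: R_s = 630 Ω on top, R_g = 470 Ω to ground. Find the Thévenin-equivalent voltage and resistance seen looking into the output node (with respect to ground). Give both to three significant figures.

V_th is the open-circuit tap voltage: 16.5 × 470/(630 + 470) = 7.05 V.
With the supply zeroed, R_s and R_g appear in parallel from the tap: R_th = R_s‖R_g = (630 × 470)/1100 = 269 Ω.

V_th = 7.05 V, R_th = 269 Ω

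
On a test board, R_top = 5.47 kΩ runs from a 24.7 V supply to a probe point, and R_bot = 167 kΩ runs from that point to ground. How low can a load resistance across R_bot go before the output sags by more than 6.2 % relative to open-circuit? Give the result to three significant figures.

Output resistance R_th = R_top‖R_bot = (5.47 × 167)/172.5 = 5.297 kΩ.
The fractional drop is R_th/(R_th + R_L); requiring this ≤ 0.0620 gives R_L ≥ R_th(1/0.0620 − 1) = 5.297 × 15.13 = 80.1 kΩ.

R_L(min) ≈ 80.1 kΩ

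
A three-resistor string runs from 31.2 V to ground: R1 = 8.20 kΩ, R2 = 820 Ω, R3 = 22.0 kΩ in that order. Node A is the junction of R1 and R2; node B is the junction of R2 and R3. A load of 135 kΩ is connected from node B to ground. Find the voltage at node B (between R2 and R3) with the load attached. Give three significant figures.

At node B, R3 is in parallel with the load: R3‖R_L = 18920 Ω.
Below node A the resistance is R2 + (R3‖R_L) = 19740 Ω, so V_A = 31.2 × 19740/27940 = 22.04 V.
Then V_B = V_A × (R3‖R_L)/(R2 + R3‖R_L) = 22.04 × 18920/19740 = 21.1 V.

V ≈ 21.1 V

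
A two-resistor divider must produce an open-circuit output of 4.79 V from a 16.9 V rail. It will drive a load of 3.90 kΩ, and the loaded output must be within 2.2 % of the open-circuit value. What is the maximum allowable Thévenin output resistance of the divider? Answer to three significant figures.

R_th ≤ 87.7 Ω

Loading drop = R_th/(R_th + R_L) ≤ 0.0220, so R_th ≤ R_L · ε/(1−ε) = 3.90 kΩ × 0.0220/0.9780 = 87.7 Ω.
(Any R1, R2 with R2/(R1+R2) = 0.283 and R1‖R2 ≤ 87.7 Ω will meet the spec.)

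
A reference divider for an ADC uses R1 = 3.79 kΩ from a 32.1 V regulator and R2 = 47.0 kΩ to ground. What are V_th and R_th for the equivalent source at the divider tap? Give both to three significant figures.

V_th = 29.7 V, R_th = 3.51 kΩ

V_th is the open-circuit tap voltage: 32.1 × 47.0/(3.79 + 47.0) = 29.7 V.
With the supply zeroed, R1 and R2 appear in parallel from the tap: R_th = R1‖R2 = (3.79 × 47.0)/50.79 = 3.51 kΩ.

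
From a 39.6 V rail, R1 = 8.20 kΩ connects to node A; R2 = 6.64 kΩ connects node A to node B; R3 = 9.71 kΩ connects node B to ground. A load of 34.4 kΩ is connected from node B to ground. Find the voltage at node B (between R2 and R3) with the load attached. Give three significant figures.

At node B, R3 is in parallel with the load: R3‖R_L = 7.573 kΩ.
Below node A the resistance is R2 + (R3‖R_L) = 14.21 kΩ, so V_A = 39.6 × 14.21/22.41 = 25.11 V.
Then V_B = V_A × (R3‖R_L)/(R2 + R3‖R_L) = 25.11 × 7.573/14.21 = 13.4 V.

V ≈ 13.4 V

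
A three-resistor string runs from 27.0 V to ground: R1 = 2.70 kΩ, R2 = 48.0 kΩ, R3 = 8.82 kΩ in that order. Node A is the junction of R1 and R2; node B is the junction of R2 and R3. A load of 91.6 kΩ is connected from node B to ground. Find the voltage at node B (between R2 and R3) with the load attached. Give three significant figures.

At node B, R3 is in parallel with the load: R3‖R_L = 8.045 kΩ.
Below node A the resistance is R2 + (R3‖R_L) = 56.05 kΩ, so V_A = 27.0 × 56.05/58.75 = 25.76 V.
Then V_B = V_A × (R3‖R_L)/(R2 + R3‖R_L) = 25.76 × 8.045/56.05 = 3.70 V.

V ≈ 3.70 V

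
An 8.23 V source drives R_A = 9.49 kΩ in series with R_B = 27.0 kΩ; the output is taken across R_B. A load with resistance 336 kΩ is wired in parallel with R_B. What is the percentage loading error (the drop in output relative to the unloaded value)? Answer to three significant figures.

2.05 %

The divider's output (Thévenin) resistance is R_A‖R_B = 7.022 kΩ.
Fractional drop under load = R_th/(R_th + R_L) = 7.022 / (7.022 + 336) = 0.02047.
So the output falls by 2.05 %.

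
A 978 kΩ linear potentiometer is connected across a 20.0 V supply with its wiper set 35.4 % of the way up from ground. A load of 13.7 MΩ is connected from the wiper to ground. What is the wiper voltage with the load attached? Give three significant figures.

The wiper splits the pot into (1−α)R = 631.8 kΩ above and αR = 346.2 kΩ below.
Lower section ‖ load = 337.7 kΩ.
V_wiper = 20.0 × 337.7/(631.8 + 337.7) = 6.97 V.

V ≈ 6.97 V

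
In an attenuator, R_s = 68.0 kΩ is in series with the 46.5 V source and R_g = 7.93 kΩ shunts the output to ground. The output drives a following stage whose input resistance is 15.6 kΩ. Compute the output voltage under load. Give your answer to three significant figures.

V_out ≈ 3.34 V

The load sits in parallel with R_g: R_g‖R_L = (7.93 × 15.6) / (7.93 + 15.6) = 5.257 kΩ.
V_out = 46.5 × 5.257 / (68.0 + 5.257) = 46.5 × 5.257/73.26 = 3.34 V.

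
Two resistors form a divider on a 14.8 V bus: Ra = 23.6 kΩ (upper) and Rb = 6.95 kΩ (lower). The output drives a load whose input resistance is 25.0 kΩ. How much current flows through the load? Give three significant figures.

I_L ≈ 0.111 mA

Rb‖R_L = 5.438 kΩ; V_out = 14.8 × 5.438/29.04 = 2.772 V.
I_L = V_out / R_L = 2.772 / 25.0 kΩ = 0.111 mA.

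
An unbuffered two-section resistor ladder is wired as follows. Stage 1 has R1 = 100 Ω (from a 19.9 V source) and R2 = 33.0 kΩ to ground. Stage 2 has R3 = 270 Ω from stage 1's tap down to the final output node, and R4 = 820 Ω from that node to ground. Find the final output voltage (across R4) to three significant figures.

V_out ≈ 13.7 V

Stage 2 presents R3+R4 = 1090 Ω as a load on stage 1's tap.
Stage 1's lower leg becomes R2‖(R3+R4) = 1055 Ω, so V_mid = 19.9 × 1055/1155 = 18.18 V.
Stage 2 is itself unloaded: V_out = V_mid × R4/(R3+R4) = 18.18 × 820/1090 = 13.7 V.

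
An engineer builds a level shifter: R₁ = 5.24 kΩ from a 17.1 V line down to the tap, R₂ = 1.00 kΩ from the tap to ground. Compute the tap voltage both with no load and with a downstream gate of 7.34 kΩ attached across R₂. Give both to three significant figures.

Open-circuit: V = 17.1 × 1.00/(5.24 + 1.00) = 2.74 V.
With the load, R₂ becomes R₂‖R_L = 0.8801 kΩ, so V = 17.1 × 0.8801/6.120 = 2.46 V.

Unloaded: 2.74 V; loaded: 2.46 V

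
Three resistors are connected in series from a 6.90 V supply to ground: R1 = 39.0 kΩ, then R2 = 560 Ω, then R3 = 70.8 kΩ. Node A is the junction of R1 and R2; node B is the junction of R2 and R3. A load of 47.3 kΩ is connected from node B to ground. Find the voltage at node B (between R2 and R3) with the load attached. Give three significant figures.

At node B, R3 is in parallel with the load: R3‖R_L = 28360 Ω.
Below node A the resistance is R2 + (R3‖R_L) = 28920 Ω, so V_A = 6.90 × 28920/67920 = 2.938 V.
Then V_B = V_A × (R3‖R_L)/(R2 + R3‖R_L) = 2.938 × 28360/28920 = 2.88 V.

V ≈ 2.88 V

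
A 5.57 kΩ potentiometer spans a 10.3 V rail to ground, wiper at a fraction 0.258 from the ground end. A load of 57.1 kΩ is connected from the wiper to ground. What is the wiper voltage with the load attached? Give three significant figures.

The wiper splits the pot into (1−α)R = 4.133 kΩ above and αR = 1.437 kΩ below.
Lower section ‖ load = 1.402 kΩ.
V_wiper = 10.3 × 1.402/(4.133 + 1.402) = 2.61 V.

V ≈ 2.61 V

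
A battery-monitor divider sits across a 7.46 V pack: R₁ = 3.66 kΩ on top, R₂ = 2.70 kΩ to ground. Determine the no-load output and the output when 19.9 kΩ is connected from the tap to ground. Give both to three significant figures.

Unloaded: 3.17 V; loaded: 2.94 V

Open-circuit: V = 7.46 × 2.70/(3.66 + 2.70) = 3.17 V.
With the load, R₂ becomes R₂‖R_L = 2.377 kΩ, so V = 7.46 × 2.377/6.037 = 2.94 V.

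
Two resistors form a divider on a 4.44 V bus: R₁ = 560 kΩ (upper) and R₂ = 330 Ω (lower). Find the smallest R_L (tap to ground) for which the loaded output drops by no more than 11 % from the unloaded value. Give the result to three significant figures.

Output resistance R_th = R₁‖R₂ = (560000 × 330)/560300 = 329.8 Ω.
The fractional drop is R_th/(R_th + R_L); requiring this ≤ 0.110 gives R_L ≥ R_th(1/0.110 − 1) = 329.8 × 8.091 = 2.67 kΩ.

R_L(min) ≈ 2.67 kΩ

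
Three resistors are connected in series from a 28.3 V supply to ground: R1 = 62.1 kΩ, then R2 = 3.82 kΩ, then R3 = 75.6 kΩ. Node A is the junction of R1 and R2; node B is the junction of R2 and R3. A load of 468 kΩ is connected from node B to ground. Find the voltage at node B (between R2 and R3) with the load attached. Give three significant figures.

At node B, R3 is in parallel with the load: R3‖R_L = 65.09 kΩ.
Below node A the resistance is R2 + (R3‖R_L) = 68.91 kΩ, so V_A = 28.3 × 68.91/131.0 = 14.89 V.
Then V_B = V_A × (R3‖R_L)/(R2 + R3‖R_L) = 14.89 × 65.09/68.91 = 14.1 V.

V ≈ 14.1 V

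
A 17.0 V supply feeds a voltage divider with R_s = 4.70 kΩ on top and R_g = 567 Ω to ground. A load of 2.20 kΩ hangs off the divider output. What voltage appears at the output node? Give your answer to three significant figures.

V_out ≈ 1.49 V

The load sits in parallel with R_g: R_g‖R_L = (567 × 2200) / (567 + 2200) = 450.8 Ω.
V_out = 17.0 × 450.8 / (4700 + 450.8) = 17.0 × 450.8/5151 = 1.49 V.
(Unloaded it would have been 1.83 V.)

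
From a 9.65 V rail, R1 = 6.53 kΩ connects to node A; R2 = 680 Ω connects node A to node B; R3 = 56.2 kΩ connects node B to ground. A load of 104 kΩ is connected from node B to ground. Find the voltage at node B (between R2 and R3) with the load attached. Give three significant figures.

At node B, R3 is in parallel with the load: R3‖R_L = 36480 Ω.
Below node A the resistance is R2 + (R3‖R_L) = 37160 Ω, so V_A = 9.65 × 37160/43690 = 8.208 V.
Then V_B = V_A × (R3‖R_L)/(R2 + R3‖R_L) = 8.208 × 36480/37160 = 8.06 V.

V ≈ 8.06 V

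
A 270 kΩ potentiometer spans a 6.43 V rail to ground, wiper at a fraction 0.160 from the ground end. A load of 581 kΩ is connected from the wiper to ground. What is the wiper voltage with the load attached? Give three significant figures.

The wiper splits the pot into (1−α)R = 226.8 kΩ above and αR = 43.20 kΩ below.
Lower section ‖ load = 40.21 kΩ.
V_wiper = 6.43 × 40.21/(226.8 + 40.21) = 0.968 V.

V ≈ 0.968 V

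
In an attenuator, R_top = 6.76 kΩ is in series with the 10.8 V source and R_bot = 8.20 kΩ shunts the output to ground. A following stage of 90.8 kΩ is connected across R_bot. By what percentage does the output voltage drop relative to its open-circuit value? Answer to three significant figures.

The divider's output (Thévenin) resistance is R_top‖R_bot = 3.705 kΩ.
Fractional drop under load = R_th/(R_th + R_L) = 3.705 / (3.705 + 90.8) = 0.03921.
So the output falls by 3.92 %.

3.92 %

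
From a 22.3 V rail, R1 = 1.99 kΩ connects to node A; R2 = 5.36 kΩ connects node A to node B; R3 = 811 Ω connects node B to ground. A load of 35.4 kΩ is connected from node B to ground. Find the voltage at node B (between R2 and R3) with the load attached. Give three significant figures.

At node B, R3 is in parallel with the load: R3‖R_L = 792.8 Ω.
Below node A the resistance is R2 + (R3‖R_L) = 6153 Ω, so V_A = 22.3 × 6153/8143 = 16.85 V.
Then V_B = V_A × (R3‖R_L)/(R2 + R3‖R_L) = 16.85 × 792.8/6153 = 2.17 V.

V ≈ 2.17 V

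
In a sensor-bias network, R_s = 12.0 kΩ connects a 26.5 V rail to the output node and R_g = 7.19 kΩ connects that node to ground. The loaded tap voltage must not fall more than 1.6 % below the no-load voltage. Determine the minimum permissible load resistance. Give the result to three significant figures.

Output resistance R_th = R_s‖R_g = (12.0 × 7.19)/19.19 = 4.496 kΩ.
The fractional drop is R_th/(R_th + R_L); requiring this ≤ 0.0160 gives R_L ≥ R_th(1/0.0160 − 1) = 4.496 × 61.50 = 277 kΩ.

R_L(min) ≈ 277 kΩ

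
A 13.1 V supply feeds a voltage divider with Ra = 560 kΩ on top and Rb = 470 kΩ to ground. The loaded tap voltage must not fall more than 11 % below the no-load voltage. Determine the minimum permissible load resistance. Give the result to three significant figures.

Output resistance R_th = Ra‖Rb = (560 × 470)/1030 = 255.5 kΩ.
The fractional drop is R_th/(R_th + R_L); requiring this ≤ 0.110 gives R_L ≥ R_th(1/0.110 − 1) = 255.5 × 8.091 = 2.07 MΩ.

R_L(min) ≈ 2.07 MΩ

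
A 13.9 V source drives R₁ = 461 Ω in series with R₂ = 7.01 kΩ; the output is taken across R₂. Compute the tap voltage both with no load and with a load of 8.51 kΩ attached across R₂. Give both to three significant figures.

Unloaded: 13.0 V; loaded: 12.4 V

Open-circuit: V = 13.9 × 7010/(461 + 7010) = 13.0 V.
With the load, R₂ becomes R₂‖R_L = 3844 Ω, so V = 13.9 × 3844/4305 = 12.4 V.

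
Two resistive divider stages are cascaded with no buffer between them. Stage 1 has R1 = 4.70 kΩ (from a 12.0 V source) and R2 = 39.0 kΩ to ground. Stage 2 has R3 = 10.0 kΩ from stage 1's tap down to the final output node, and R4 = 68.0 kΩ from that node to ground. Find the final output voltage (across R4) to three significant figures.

Stage 2 presents R3+R4 = 78.00 kΩ as a load on stage 1's tap.
Stage 1's lower leg becomes R2‖(R3+R4) = 26.00 kΩ, so V_mid = 12.0 × 26.00/30.70 = 10.16 V.
Stage 2 is itself unloaded: V_out = V_mid × R4/(R3+R4) = 10.16 × 68.0/78.00 = 8.86 V.

V_out ≈ 8.86 V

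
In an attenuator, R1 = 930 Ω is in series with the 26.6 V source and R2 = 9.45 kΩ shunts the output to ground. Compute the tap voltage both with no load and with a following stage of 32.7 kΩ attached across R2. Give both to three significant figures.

Open-circuit: V = 26.6 × 9450/(930 + 9450) = 24.2 V.
With the load, R2 becomes R2‖R_L = 7331 Ω, so V = 26.6 × 7331/8261 = 23.6 V.

Unloaded: 24.2 V; loaded: 23.6 V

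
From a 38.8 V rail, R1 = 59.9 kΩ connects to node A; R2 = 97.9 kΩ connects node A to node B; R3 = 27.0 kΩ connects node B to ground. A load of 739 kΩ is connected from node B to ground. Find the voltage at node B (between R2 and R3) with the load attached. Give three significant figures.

V ≈ 5.50 V

At node B, R3 is in parallel with the load: R3‖R_L = 26.05 kΩ.
Below node A the resistance is R2 + (R3‖R_L) = 123.9 kΩ, so V_A = 38.8 × 123.9/183.8 = 26.16 V.
Then V_B = V_A × (R3‖R_L)/(R2 + R3‖R_L) = 26.16 × 26.05/123.9 = 5.50 V.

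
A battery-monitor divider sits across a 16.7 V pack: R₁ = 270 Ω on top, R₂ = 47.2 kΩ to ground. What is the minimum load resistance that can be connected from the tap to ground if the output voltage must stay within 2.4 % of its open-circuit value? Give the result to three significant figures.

R_L(min) ≈ 10.9 kΩ

Output resistance R_th = R₁‖R₂ = (270 × 47200)/47470 = 268.5 Ω.
The fractional drop is R_th/(R_th + R_L); requiring this ≤ 0.0240 gives R_L ≥ R_th(1/0.0240 − 1) = 268.5 × 40.67 = 10.9 kΩ.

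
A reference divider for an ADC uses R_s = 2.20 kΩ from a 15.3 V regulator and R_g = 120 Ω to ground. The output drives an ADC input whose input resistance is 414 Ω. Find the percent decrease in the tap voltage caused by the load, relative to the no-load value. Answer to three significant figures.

Unloaded V = 15.3 × 120/2320 = 0.7914 V.
Loaded: R_g‖R_L = 93.03 Ω, giving V = 15.3 × 93.03/2293 = 0.6208 V.
Drop = (0.7914 − 0.6208) / 0.7914 = 21.6 %.

21.6 %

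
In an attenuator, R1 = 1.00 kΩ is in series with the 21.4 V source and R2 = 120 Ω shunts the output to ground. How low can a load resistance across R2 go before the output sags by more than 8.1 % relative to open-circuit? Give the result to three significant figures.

Output resistance R_th = R1‖R2 = (1000 × 120)/1120 = 107.1 Ω.
The fractional drop is R_th/(R_th + R_L); requiring this ≤ 0.0810 gives R_L ≥ R_th(1/0.0810 − 1) = 107.1 × 11.35 = 1.22 kΩ.

R_L(min) ≈ 1.22 kΩ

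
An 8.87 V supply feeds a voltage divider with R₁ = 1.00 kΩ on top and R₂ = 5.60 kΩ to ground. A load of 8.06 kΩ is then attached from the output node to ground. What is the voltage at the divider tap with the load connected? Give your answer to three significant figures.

The load sits in parallel with R₂: R₂‖R_L = (5.60 × 8.06) / (5.60 + 8.06) = 3.304 kΩ.
V_out = 8.87 × 3.304 / (1.00 + 3.304) = 8.87 × 3.304/4.304 = 6.81 V.

V_out ≈ 6.81 V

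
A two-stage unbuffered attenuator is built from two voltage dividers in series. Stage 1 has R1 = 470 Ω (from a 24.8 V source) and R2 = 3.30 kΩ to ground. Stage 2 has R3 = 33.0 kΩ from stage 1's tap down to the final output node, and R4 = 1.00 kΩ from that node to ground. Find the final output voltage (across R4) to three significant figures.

V_out ≈ 0.631 V

Stage 2 presents R3+R4 = 34000 Ω as a load on stage 1's tap.
Stage 1's lower leg becomes R2‖(R3+R4) = 3008 Ω, so V_mid = 24.8 × 3008/3478 = 21.45 V.
Stage 2 is itself unloaded: V_out = V_mid × R4/(R3+R4) = 21.45 × 1000/34000 = 0.631 V.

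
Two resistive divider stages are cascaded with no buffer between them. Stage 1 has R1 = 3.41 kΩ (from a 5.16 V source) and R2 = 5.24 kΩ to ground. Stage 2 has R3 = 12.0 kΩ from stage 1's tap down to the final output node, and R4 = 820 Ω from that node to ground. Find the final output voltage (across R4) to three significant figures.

V_out ≈ 0.172 V

Stage 2 presents R3+R4 = 12820 Ω as a load on stage 1's tap.
Stage 1's lower leg becomes R2‖(R3+R4) = 3720 Ω, so V_mid = 5.16 × 3720/7130 = 2.692 V.
Stage 2 is itself unloaded: V_out = V_mid × R4/(R3+R4) = 2.692 × 820/12820 = 0.172 V.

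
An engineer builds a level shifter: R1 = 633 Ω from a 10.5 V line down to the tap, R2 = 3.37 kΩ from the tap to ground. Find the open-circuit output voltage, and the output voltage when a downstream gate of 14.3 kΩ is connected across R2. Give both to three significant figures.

Unloaded: 8.84 V; loaded: 8.52 V

Open-circuit: V = 10.5 × 3370/(633 + 3370) = 8.84 V.
With the load, R2 becomes R2‖R_L = 2727 Ω, so V = 10.5 × 2727/3360 = 8.52 V.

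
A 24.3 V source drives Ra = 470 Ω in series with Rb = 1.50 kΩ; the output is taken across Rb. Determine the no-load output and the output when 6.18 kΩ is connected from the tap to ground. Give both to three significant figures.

Open-circuit: V = 24.3 × 1500/(470 + 1500) = 18.5 V.
With the load, Rb becomes Rb‖R_L = 1207 Ω, so V = 24.3 × 1207/1677 = 17.5 V.

Unloaded: 18.5 V; loaded: 17.5 V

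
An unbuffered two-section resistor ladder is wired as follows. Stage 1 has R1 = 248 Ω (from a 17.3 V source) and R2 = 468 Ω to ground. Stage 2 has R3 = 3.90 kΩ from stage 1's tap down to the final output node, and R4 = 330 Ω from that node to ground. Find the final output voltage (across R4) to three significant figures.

V_out ≈ 0.850 V

Stage 2 presents R3+R4 = 4230 Ω as a load on stage 1's tap.
Stage 1's lower leg becomes R2‖(R3+R4) = 421.4 Ω, so V_mid = 17.3 × 421.4/669.4 = 10.89 V.
Stage 2 is itself unloaded: V_out = V_mid × R4/(R3+R4) = 10.89 × 330/4230 = 0.850 V.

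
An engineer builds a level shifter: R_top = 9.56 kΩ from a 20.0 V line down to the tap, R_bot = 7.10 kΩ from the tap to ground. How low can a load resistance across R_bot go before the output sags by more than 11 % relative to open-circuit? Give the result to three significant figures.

Output resistance R_th = R_top‖R_bot = (9.56 × 7.10)/16.66 = 4.074 kΩ.
The fractional drop is R_th/(R_th + R_L); requiring this ≤ 0.110 gives R_L ≥ R_th(1/0.110 − 1) = 4.074 × 8.091 = 33.0 kΩ.

R_L(min) ≈ 33.0 kΩ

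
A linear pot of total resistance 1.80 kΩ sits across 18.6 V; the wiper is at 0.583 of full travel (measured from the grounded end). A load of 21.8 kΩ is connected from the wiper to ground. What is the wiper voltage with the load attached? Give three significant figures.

V ≈ 10.6 V

The wiper splits the pot into (1−α)R = 750.6 Ω above and αR = 1049 Ω below.
Lower section ‖ load = 1001 Ω.
V_wiper = 18.6 × 1001/(750.6 + 1001) = 10.6 V.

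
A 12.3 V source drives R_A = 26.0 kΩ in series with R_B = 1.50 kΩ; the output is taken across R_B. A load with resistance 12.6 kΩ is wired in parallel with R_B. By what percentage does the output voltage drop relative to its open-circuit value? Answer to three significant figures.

10.1 %

Unloaded V = 12.3 × 1.50/27.50 = 0.67091 V.
Loaded: R_B‖R_L = 1.340 kΩ, giving V = 12.3 × 1.340/27.34 = 0.60304 V.
Drop = (0.67091 − 0.60304) / 0.67091 = 10.1 %.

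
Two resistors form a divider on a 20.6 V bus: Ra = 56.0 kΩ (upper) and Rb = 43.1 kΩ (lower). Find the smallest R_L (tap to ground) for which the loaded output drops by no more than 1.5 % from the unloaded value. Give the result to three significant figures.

R_L(min) ≈ 1.60 MΩ

Output resistance R_th = Ra‖Rb = (56.0 × 43.1)/99.10 = 24.36 kΩ.
The fractional drop is R_th/(R_th + R_L); requiring this ≤ 0.0150 gives R_L ≥ R_th(1/0.0150 − 1) = 24.36 × 65.67 = 1.60 MΩ.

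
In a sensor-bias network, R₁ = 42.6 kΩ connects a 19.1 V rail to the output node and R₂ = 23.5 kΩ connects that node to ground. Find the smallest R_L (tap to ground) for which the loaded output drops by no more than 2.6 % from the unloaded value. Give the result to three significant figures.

Output resistance R_th = R₁‖R₂ = (42.6 × 23.5)/66.10 = 15.15 kΩ.
The fractional drop is R_th/(R_th + R_L); requiring this ≤ 0.0260 gives R_L ≥ R_th(1/0.0260 − 1) = 15.15 × 37.46 = 567 kΩ.

R_L(min) ≈ 567 kΩ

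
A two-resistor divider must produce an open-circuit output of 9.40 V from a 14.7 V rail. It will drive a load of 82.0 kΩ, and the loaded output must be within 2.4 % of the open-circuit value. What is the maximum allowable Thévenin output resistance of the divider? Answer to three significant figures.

Loading drop = R_th/(R_th + R_L) ≤ 0.0240, so R_th ≤ R_L · ε/(1−ε) = 82.0 kΩ × 0.0240/0.9760 = 2.02 kΩ.

R_th ≤ 2.02 kΩ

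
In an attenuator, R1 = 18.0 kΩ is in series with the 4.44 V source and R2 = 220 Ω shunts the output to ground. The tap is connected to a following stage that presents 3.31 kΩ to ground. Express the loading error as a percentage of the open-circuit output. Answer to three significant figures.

The divider's output (Thévenin) resistance is R1‖R2 = 217.3 Ω.
Fractional drop under load = R_th/(R_th + R_L) = 217.3 / (217.3 + 3310) = 0.06162.
So the output falls by 6.16 %.

6.16 %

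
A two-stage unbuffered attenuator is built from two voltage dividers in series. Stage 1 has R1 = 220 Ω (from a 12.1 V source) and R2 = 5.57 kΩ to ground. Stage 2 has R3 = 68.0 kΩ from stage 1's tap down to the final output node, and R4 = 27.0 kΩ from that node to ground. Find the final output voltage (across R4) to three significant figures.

V_out ≈ 3.30 V

Stage 2 presents R3+R4 = 95000 Ω as a load on stage 1's tap.
Stage 1's lower leg becomes R2‖(R3+R4) = 5262 Ω, so V_mid = 12.1 × 5262/5482 = 11.61 V.
Stage 2 is itself unloaded: V_out = V_mid × R4/(R3+R4) = 11.61 × 27000/95000 = 3.30 V.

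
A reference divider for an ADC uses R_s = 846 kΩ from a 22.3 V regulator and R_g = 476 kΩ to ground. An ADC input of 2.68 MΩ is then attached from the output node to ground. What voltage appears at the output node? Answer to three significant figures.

The load sits in parallel with R_g: R_g‖R_L = (476 × 2680) / (476 + 2680) = 404.2 kΩ.
V_out = 22.3 × 404.2 / (846 + 404.2) = 22.3 × 404.2/1250 = 7.21 V.

V_out ≈ 7.21 V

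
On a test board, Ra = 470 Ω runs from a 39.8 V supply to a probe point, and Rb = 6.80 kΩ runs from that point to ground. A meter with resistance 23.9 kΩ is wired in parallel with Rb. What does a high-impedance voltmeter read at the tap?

The load sits in parallel with Rb: Rb‖R_L = (6800 × 23900) / (6800 + 23900) = 5294 Ω.
V_out = 39.8 × 5294 / (470 + 5294) = 39.8 × 5294/5764 = 36.6 V.

V_out ≈ 36.6 V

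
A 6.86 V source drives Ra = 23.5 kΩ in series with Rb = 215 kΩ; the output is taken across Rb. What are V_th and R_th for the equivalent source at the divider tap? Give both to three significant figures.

V_th = 6.18 V, R_th = 21.2 kΩ

V_th is the open-circuit tap voltage: 6.86 × 215/(23.5 + 215) = 6.18 V.
With the supply zeroed, Ra and Rb appear in parallel from the tap: R_th = Ra‖Rb = (23.5 × 215)/238.5 = 21.2 kΩ.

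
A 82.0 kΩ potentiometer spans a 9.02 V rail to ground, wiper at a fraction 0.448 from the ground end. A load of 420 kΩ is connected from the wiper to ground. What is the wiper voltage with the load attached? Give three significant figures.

V ≈ 3.85 V

The wiper splits the pot into (1−α)R = 45.26 kΩ above and αR = 36.74 kΩ below.
Lower section ‖ load = 33.78 kΩ.
V_wiper = 9.02 × 33.78/(45.26 + 33.78) = 3.85 V.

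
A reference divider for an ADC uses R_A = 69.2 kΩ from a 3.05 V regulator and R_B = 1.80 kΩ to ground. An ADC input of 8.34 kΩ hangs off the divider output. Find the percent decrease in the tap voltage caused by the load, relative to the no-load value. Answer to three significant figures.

The divider's output (Thévenin) resistance is R_A‖R_B = 1.754 kΩ.
Fractional drop under load = R_th/(R_th + R_L) = 1.754 / (1.754 + 8.34) = 0.1738.
So the output falls by 17.4 %.

17.4 %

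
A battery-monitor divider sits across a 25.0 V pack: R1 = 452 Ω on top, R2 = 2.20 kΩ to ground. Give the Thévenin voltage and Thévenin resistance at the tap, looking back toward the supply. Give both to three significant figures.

V_th = 20.7 V, R_th = 375 Ω

V_th is the open-circuit tap voltage: 25.0 × 2200/(452 + 2200) = 20.7 V.
With the supply zeroed, R1 and R2 appear in parallel from the tap: R_th = R1‖R2 = (452 × 2200)/2652 = 375 Ω.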